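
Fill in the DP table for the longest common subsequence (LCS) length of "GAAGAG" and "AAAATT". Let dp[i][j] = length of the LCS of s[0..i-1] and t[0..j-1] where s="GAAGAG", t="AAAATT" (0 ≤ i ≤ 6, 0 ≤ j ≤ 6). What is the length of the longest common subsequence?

   ''  A  A  A  A  T  T
''  0  0  0  0  0  0  0
 G  0  0  0  0  0  0  0
 A  0  1  1  1  1  1  1
 A  0  1  2  2  2  2  2
 G  0  1  2  2  2  2  2
 A  0  1  2  3  3  3  3
 G  0  1  2  3  3  3  3

3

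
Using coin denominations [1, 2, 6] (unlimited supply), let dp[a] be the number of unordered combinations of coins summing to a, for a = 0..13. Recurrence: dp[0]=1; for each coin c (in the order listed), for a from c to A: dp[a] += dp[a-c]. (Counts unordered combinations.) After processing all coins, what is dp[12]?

12

after  coin     0     1     2     3     4     5     6     7     8     9    10    11    12    13
          1     1     1     1     1     1     1     1     1     1     1     1     1     1     1
          2     1     1     2     2     3     3     4     4     5     5     6     6     7     7
          6     1     1     2     2     3     3     5     5     7     7     9     9    12    12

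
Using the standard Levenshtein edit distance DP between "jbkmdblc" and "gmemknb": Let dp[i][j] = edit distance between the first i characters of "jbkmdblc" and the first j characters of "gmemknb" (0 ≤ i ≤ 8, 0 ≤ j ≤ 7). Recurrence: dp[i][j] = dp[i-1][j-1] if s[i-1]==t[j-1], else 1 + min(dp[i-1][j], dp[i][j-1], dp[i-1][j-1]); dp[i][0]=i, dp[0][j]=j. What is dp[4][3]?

   ''  g  m  e  m  k  n  b
''  0  1  2  3  4  5  6  7
 j  1  1  2  3  4  5  6  7
 b  2  2  2  3  4  5  6  6
 k  3  3  3  3  4  4  5  6
 m  4  4  3  4  3  4  5  6
 d  5  5  4  4  4  4  5  6
 b  6  6  5  5  5  5  5  5
 l  7  7  6  6  6  6  6  6
 c  8  8  7  7  7  7  7  7

4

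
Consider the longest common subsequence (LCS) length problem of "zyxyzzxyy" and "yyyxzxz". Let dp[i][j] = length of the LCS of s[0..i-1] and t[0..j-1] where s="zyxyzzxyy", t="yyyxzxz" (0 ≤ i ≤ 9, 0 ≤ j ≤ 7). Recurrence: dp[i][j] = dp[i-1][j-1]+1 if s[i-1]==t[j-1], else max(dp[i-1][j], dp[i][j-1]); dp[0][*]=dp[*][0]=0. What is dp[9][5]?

   ''  y  y  y  x  z  x  z
''  0  0  0  0  0  0  0  0
 z  0  0  0  0  0  1  1  1
 y  0  1  1  1  1  1  1  1
 x  0  1  1  1  2  2  2  2
 y  0  1  2  2  2  2  2  2
 z  0  1  2  2  2  3  3  3
 z  0  1  2  2  2  3  3  4
 x  0  1  2  2  3  3  4  4
 y  0  1  2  3  3  3  4  4
 y  0  1  2  3  3  3  4  4

3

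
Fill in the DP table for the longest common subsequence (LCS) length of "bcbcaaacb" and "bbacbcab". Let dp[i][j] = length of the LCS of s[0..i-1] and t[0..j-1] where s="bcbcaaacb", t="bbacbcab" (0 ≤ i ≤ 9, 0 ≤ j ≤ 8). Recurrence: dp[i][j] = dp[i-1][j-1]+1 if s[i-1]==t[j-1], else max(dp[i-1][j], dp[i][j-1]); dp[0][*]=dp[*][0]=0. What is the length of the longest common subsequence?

   ''  b  b  a  c  b  c  a  b
''  0  0  0  0  0  0  0  0  0
 b  0  1  1  1  1  1  1  1  1
 c  0  1  1  1  2  2  2  2  2
 b  0  1  2  2  2  3  3  3  3
 c  0  1  2  2  3  3  4  4  4
 a  0  1  2  3  3  3  4  5  5
 a  0  1  2  3  3  3  4  5  5
 a  0  1  2  3  3  3  4  5  5
 c  0  1  2  3  4  4  4  5  5
 b  0  1  2  3  4  5  5  5  6

6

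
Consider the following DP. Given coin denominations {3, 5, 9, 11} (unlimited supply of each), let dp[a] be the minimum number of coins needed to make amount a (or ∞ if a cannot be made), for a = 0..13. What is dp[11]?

 a  0  1  2  3  4  5  6  7  8  9 10 11 12 13
dp  0  -  -  1  -  1  2  -  2  1  2  1  2  3
(- denotes ∞ / unreachable)

1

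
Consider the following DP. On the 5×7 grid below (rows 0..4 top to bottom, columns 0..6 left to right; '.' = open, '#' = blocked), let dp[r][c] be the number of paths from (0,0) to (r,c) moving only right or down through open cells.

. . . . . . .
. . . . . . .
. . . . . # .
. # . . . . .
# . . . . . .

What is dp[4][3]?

22

r\c   0   1   2   3   4   5   6
  0   1   1   1   1   1   1   1
  1   1   2   3   4   5   6   7
  2   1   3   6  10  15   0   7
  3   1   0   6  16  31  31  38
  4   0   0   6  22  53  84 122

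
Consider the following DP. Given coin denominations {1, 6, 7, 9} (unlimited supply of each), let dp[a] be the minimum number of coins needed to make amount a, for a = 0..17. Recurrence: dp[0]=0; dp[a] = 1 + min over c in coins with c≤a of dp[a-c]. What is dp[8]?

2

 a  0  1  2  3  4  5  6  7  8  9 10 11 12 13 14 15 16 17
dp  0  1  2  3  4  5  1  1  2  1  2  3  2  2  2  2  2  3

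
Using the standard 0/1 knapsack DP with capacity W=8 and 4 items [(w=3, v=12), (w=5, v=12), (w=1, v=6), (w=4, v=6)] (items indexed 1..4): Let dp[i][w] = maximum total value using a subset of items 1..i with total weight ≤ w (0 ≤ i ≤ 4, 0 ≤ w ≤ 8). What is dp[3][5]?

18

i\w   0   1   2   3   4   5   6   7   8
  0   0   0   0   0   0   0   0   0   0
  1   0   0   0  12  12  12  12  12  12
  2   0   0   0  12  12  12  12  12  24
  3   0   6   6  12  18  18  18  18  24
  4   0   6   6  12  18  18  18  18  24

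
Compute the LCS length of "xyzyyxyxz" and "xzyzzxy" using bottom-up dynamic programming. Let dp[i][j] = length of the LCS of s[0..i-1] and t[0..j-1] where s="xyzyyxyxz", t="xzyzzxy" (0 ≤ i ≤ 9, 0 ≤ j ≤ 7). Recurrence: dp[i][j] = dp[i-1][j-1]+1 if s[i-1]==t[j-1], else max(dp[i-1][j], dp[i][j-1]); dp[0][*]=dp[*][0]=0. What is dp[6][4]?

   ''  x  z  y  z  z  x  y
''  0  0  0  0  0  0  0  0
 x  0  1  1  1  1  1  1  1
 y  0  1  1  2  2  2  2  2
 z  0  1  2  2  3  3  3  3
 y  0  1  2  3  3  3  3  4
 y  0  1  2  3  3  3  3  4
 x  0  1  2  3  3  3  4  4
 y  0  1  2  3  3  3  4  5
 x  0  1  2  3  3  3  4  5
 z  0  1  2  3  4  4  4  5

3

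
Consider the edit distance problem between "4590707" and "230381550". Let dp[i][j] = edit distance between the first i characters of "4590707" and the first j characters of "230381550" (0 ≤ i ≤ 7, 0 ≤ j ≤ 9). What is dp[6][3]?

5

   ''  2  3  0  3  8  1  5  5  0
''  0  1  2  3  4  5  6  7  8  9
 4  1  1  2  3  4  5  6  7  8  9
 5  2  2  2  3  4  5  6  6  7  8
 9  3  3  3  3  4  5  6  7  7  8
 0  4  4  4  3  4  5  6  7  8  7
 7  5  5  5  4  4  5  6  7  8  8
 0  6  6  6  5  5  5  6  7  8  8
 7  7  7  7  6  6  6  6  7  8  9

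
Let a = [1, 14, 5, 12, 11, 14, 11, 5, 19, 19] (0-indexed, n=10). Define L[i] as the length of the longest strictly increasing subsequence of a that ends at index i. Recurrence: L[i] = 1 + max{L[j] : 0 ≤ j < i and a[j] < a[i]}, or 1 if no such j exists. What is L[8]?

   i    0    1    2    3    4    5    6    7    8    9
a[i]    1   14    5   12   11   14   11    5   19   19
L[i]    1    2    2    3    3    4    3    2    5    5

5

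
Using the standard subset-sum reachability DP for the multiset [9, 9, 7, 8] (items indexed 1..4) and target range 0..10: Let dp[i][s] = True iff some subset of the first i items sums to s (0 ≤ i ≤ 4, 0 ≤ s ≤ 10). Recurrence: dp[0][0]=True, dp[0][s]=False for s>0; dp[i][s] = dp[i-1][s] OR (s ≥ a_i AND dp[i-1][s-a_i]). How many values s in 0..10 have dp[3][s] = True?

i\s   0   1   2   3   4   5   6   7   8   9  10
  0   T   F   F   F   F   F   F   F   F   F   F
  1   T   F   F   F   F   F   F   F   F   T   F
  2   T   F   F   F   F   F   F   F   F   T   F
  3   T   F   F   F   F   F   F   T   F   T   F
  4   T   F   F   F   F   F   F   T   T   T   F

3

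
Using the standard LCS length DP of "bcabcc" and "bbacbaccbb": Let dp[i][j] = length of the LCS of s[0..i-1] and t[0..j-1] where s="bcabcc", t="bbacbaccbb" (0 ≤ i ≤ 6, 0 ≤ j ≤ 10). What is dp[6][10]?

   ''  b  b  a  c  b  a  c  c  b  b
''  0  0  0  0  0  0  0  0  0  0  0
 b  0  1  1  1  1  1  1  1  1  1  1
 c  0  1  1  1  2  2  2  2  2  2  2
 a  0  1  1  2  2  2  3  3  3  3  3
 b  0  1  2  2  2  3  3  3  3  4  4
 c  0  1  2  2  3  3  3  4  4  4  4
 c  0  1  2  2  3  3  3  4  5  5  5

5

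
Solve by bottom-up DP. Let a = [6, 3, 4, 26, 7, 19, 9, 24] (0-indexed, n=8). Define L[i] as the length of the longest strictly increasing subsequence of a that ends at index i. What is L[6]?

4

   i    0    1    2    3    4    5    6    7
a[i]    6    3    4   26    7   19    9   24
L[i]    1    1    2    3    3    4    4    5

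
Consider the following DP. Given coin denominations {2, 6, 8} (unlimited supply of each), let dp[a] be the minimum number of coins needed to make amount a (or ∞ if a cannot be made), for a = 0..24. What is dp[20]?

3

 a  0  1  2  3  4  5  6  7  8  9 10 11 12 13 14 15 16 17 18 19 20 21 22 23 24
dp  0  -  1  -  2  -  1  -  1  -  2  -  2  -  2  -  2  -  3  -  3  -  3  -  3
(- denotes ∞ / unreachable)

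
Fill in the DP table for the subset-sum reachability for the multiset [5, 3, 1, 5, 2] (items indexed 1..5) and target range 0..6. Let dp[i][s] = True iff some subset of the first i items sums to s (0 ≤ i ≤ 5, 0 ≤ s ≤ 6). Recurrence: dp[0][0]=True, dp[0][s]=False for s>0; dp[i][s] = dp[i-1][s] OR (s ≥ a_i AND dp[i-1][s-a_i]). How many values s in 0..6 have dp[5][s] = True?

i\s   0   1   2   3   4   5   6
  0   T   F   F   F   F   F   F
  1   T   F   F   F   F   T   F
  2   T   F   F   T   F   T   F
  3   T   T   F   T   T   T   T
  4   T   T   F   T   T   T   T
  5   T   T   T   T   T   T   T

7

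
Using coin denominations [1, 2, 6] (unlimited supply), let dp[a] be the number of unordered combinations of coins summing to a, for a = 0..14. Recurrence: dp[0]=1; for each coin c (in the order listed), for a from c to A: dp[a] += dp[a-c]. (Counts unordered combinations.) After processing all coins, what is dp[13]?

12

after  coin     0     1     2     3     4     5     6     7     8     9    10    11    12    13    14
          1     1     1     1     1     1     1     1     1     1     1     1     1     1     1     1
          2     1     1     2     2     3     3     4     4     5     5     6     6     7     7     8
          6     1     1     2     2     3     3     5     5     7     7     9     9    12    12    15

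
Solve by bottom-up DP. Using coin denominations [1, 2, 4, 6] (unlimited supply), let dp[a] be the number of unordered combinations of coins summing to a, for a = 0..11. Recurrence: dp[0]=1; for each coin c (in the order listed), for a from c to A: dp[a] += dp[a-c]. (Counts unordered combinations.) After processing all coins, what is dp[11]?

16

after  coin     0     1     2     3     4     5     6     7     8     9    10    11
          1     1     1     1     1     1     1     1     1     1     1     1     1
          2     1     1     2     2     3     3     4     4     5     5     6     6
          4     1     1     2     2     4     4     6     6     9     9    12    12
          6     1     1     2     2     4     4     7     7    11    11    16    16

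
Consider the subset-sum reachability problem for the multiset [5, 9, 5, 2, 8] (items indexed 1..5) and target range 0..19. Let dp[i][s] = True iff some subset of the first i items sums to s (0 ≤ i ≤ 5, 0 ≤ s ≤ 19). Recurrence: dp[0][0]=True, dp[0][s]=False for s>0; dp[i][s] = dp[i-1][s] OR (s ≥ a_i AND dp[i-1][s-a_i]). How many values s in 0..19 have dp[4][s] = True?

11

i\s   0   1   2   3   4   5   6   7   8   9  10  11  12  13  14  15  16  17  18  19
  0   T   F   F   F   F   F   F   F   F   F   F   F   F   F   F   F   F   F   F   F
  1   T   F   F   F   F   T   F   F   F   F   F   F   F   F   F   F   F   F   F   F
  2   T   F   F   F   F   T   F   F   F   T   F   F   F   F   T   F   F   F   F   F
  3   T   F   F   F   F   T   F   F   F   T   T   F   F   F   T   F   F   F   F   T
  4   T   F   T   F   F   T   F   T   F   T   T   T   T   F   T   F   T   F   F   T
  5   T   F   T   F   F   T   F   T   T   T   T   T   T   T   T   T   T   T   T   T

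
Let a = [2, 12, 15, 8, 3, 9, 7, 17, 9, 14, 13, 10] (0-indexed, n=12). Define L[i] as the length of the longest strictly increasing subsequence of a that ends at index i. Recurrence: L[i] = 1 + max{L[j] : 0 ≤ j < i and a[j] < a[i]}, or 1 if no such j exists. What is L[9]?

   i    0    1    2    3    4    5    6    7    8    9   10   11
a[i]    2   12   15    8    3    9    7   17    9   14   13   10
L[i]    1    2    3    2    2    3    3    4    4    5    5    5

5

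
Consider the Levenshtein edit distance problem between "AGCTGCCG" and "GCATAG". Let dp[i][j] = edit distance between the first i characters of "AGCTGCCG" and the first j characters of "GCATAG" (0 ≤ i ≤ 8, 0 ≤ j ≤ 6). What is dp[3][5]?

4

   ''  G  C  A  T  A  G
''  0  1  2  3  4  5  6
 A  1  1  2  2  3  4  5
 G  2  1  2  3  3  4  4
 C  3  2  1  2  3  4  5
 T  4  3  2  2  2  3  4
 G  5  4  3  3  3  3  3
 C  6  5  4  4  4  4  4
 C  7  6  5  5  5  5  5
 G  8  7  6  6  6  6  5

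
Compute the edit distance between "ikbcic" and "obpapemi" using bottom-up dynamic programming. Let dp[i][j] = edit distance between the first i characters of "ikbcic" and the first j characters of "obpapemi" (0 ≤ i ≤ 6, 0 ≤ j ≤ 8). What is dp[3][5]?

   ''  o  b  p  a  p  e  m  i
''  0  1  2  3  4  5  6  7  8
 i  1  1  2  3  4  5  6  7  7
 k  2  2  2  3  4  5  6  7  8
 b  3  3  2  3  4  5  6  7  8
 c  4  4  3  3  4  5  6  7  8
 i  5  5  4  4  4  5  6  7  7
 c  6  6  5  5  5  5  6  7  8

5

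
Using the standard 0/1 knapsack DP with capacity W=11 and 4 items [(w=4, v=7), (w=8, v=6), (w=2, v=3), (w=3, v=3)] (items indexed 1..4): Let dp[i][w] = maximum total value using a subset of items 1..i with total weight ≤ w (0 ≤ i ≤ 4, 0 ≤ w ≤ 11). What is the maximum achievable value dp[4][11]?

13

i\w   0   1   2   3   4   5   6   7   8   9  10  11
  0   0   0   0   0   0   0   0   0   0   0   0   0
  1   0   0   0   0   7   7   7   7   7   7   7   7
  2   0   0   0   0   7   7   7   7   7   7   7   7
  3   0   0   3   3   7   7  10  10  10  10  10  10
  4   0   0   3   3   7   7  10  10  10  13  13  13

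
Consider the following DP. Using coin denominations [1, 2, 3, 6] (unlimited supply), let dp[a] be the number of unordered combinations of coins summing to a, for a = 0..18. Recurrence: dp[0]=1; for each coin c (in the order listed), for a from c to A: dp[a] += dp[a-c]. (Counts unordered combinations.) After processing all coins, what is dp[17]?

54

after  coin     0     1     2     3     4     5     6     7     8     9    10    11    12    13    14    15    16    17    18
          1     1     1     1     1     1     1     1     1     1     1     1     1     1     1     1     1     1     1     1
          2     1     1     2     2     3     3     4     4     5     5     6     6     7     7     8     8     9     9    10
          3     1     1     2     3     4     5     7     8    10    12    14    16    19    21    24    27    30    33    37
          6     1     1     2     3     4     5     8     9    12    15    18    21    27    30    36    42    48    54    64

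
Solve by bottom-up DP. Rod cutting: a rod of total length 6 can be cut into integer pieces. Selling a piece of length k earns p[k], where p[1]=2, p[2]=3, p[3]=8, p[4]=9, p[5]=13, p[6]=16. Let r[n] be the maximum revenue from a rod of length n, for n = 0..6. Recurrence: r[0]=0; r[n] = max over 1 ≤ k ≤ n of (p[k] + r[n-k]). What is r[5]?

   n    0    1    2    3    4    5    6
r[n]    0    2    4    8   10   13   16

13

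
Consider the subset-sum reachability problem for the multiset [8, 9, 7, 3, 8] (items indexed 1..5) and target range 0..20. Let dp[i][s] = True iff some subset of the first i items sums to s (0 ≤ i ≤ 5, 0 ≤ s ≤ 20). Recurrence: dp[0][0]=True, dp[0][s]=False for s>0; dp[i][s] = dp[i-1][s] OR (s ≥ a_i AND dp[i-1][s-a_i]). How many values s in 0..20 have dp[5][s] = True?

i\s   0   1   2   3   4   5   6   7   8   9  10  11  12  13  14  15  16  17  18  19  20
  0   T   F   F   F   F   F   F   F   F   F   F   F   F   F   F   F   F   F   F   F   F
  1   T   F   F   F   F   F   F   F   T   F   F   F   F   F   F   F   F   F   F   F   F
  2   T   F   F   F   F   F   F   F   T   T   F   F   F   F   F   F   F   T   F   F   F
  3   T   F   F   F   F   F   F   T   T   T   F   F   F   F   F   T   T   T   F   F   F
  4   T   F   F   T   F   F   F   T   T   T   T   T   T   F   F   T   T   T   T   T   T
  5   T   F   F   T   F   F   F   T   T   T   T   T   T   F   F   T   T   T   T   T   T

14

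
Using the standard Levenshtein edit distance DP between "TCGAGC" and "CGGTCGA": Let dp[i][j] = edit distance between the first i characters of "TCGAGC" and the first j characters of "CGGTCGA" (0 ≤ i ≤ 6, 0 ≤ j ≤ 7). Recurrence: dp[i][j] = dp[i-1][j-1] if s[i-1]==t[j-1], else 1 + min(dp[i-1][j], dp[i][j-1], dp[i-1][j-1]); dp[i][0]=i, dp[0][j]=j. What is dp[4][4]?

   ''  C  G  G  T  C  G  A
''  0  1  2  3  4  5  6  7
 T  1  1  2  3  3  4  5  6
 C  2  1  2  3  4  3  4  5
 G  3  2  1  2  3  4  3  4
 A  4  3  2  2  3  4  4  3
 G  5  4  3  2  3  4  4  4
 C  6  5  4  3  3  3  4  5

3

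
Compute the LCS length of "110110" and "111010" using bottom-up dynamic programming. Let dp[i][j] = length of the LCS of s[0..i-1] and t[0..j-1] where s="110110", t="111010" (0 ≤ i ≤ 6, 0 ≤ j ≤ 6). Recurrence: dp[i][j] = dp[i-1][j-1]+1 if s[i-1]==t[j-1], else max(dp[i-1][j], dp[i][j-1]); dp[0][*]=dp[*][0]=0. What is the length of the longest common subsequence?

   ''  1  1  1  0  1  0
''  0  0  0  0  0  0  0
 1  0  1  1  1  1  1  1
 1  0  1  2  2  2  2  2
 0  0  1  2  2  3  3  3
 1  0  1  2  3  3  4  4
 1  0  1  2  3  3  4  4
 0  0  1  2  3  4  4  5

5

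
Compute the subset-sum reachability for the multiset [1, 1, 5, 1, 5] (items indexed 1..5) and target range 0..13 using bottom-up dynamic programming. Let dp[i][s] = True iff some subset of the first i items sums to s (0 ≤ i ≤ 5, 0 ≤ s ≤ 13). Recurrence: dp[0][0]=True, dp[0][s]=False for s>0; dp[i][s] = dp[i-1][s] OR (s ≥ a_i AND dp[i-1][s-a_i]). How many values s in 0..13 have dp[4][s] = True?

i\s   0   1   2   3   4   5   6   7   8   9  10  11  12  13
  0   T   F   F   F   F   F   F   F   F   F   F   F   F   F
  1   T   T   F   F   F   F   F   F   F   F   F   F   F   F
  2   T   T   T   F   F   F   F   F   F   F   F   F   F   F
  3   T   T   T   F   F   T   T   T   F   F   F   F   F   F
  4   T   T   T   T   F   T   T   T   T   F   F   F   F   F
  5   T   T   T   T   F   T   T   T   T   F   T   T   T   T

8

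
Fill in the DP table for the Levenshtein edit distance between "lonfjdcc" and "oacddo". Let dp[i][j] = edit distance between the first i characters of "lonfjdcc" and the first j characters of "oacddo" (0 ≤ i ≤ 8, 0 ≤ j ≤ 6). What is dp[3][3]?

3

   ''  o  a  c  d  d  o
''  0  1  2  3  4  5  6
 l  1  1  2  3  4  5  6
 o  2  1  2  3  4  5  5
 n  3  2  2  3  4  5  6
 f  4  3  3  3  4  5  6
 j  5  4  4  4  4  5  6
 d  6  5  5  5  4  4  5
 c  7  6  6  5  5  5  5
 c  8  7  7  6  6  6  6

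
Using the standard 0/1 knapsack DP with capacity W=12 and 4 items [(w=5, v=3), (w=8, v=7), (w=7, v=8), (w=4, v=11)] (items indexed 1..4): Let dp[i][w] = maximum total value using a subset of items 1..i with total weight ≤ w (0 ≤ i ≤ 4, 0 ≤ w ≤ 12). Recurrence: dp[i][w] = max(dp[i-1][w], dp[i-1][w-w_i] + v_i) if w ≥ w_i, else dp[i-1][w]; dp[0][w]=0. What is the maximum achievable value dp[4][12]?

19

i\w   0   1   2   3   4   5   6   7   8   9  10  11  12
  0   0   0   0   0   0   0   0   0   0   0   0   0   0
  1   0   0   0   0   0   3   3   3   3   3   3   3   3
  2   0   0   0   0   0   3   3   3   7   7   7   7   7
  3   0   0   0   0   0   3   3   8   8   8   8   8  11
  4   0   0   0   0  11  11  11  11  11  14  14  19  19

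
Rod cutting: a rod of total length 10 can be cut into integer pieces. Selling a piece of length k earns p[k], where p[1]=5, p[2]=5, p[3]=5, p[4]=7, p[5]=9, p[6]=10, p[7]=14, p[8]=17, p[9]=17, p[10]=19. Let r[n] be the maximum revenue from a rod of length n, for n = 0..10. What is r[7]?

35

   n    0    1    2    3    4    5    6    7    8    9   10
r[n]    0    5   10   15   20   25   30   35   40   45   50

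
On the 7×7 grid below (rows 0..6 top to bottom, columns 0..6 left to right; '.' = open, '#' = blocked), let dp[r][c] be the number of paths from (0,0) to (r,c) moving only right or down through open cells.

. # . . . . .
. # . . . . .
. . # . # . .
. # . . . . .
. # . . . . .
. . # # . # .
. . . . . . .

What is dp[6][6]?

2

r\c   0   1   2   3   4   5   6
  0   1   0   0   0   0   0   0
  1   1   0   0   0   0   0   0
  2   1   1   0   0   0   0   0
  3   1   0   0   0   0   0   0
  4   1   0   0   0   0   0   0
  5   1   1   0   0   0   0   0
  6   1   2   2   2   2   2   2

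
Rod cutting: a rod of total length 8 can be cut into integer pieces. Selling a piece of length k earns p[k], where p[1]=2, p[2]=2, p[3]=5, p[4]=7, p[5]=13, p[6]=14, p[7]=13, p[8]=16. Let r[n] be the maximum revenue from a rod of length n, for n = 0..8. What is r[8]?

19

   n    0    1    2    3    4    5    6    7    8
r[n]    0    2    4    6    8   13   15   17   19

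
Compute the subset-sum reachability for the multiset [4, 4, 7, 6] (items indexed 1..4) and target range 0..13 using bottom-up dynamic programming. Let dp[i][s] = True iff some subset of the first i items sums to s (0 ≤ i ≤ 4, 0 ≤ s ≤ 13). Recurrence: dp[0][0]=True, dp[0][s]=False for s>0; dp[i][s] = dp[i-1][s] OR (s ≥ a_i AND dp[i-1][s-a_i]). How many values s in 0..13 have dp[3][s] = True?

5

i\s   0   1   2   3   4   5   6   7   8   9  10  11  12  13
  0   T   F   F   F   F   F   F   F   F   F   F   F   F   F
  1   T   F   F   F   T   F   F   F   F   F   F   F   F   F
  2   T   F   F   F   T   F   F   F   T   F   F   F   F   F
  3   T   F   F   F   T   F   F   T   T   F   F   T   F   F
  4   T   F   F   F   T   F   T   T   T   F   T   T   F   T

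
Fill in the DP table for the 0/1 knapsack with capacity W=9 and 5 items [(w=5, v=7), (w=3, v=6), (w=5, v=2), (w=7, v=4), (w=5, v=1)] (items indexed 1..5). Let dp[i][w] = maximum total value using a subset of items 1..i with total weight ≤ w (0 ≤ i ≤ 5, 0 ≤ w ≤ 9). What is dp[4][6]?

i\w   0   1   2   3   4   5   6   7   8   9
  0   0   0   0   0   0   0   0   0   0   0
  1   0   0   0   0   0   7   7   7   7   7
  2   0   0   0   6   6   7   7   7  13  13
  3   0   0   0   6   6   7   7   7  13  13
  4   0   0   0   6   6   7   7   7  13  13
  5   0   0   0   6   6   7   7   7  13  13

7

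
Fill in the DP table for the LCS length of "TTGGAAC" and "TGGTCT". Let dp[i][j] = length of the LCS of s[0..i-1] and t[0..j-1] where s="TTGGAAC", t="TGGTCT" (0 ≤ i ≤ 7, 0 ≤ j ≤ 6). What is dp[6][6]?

   ''  T  G  G  T  C  T
''  0  0  0  0  0  0  0
 T  0  1  1  1  1  1  1
 T  0  1  1  1  2  2  2
 G  0  1  2  2  2  2  2
 G  0  1  2  3  3  3  3
 A  0  1  2  3  3  3  3
 A  0  1  2  3  3  3  3
 C  0  1  2  3  3  4  4

3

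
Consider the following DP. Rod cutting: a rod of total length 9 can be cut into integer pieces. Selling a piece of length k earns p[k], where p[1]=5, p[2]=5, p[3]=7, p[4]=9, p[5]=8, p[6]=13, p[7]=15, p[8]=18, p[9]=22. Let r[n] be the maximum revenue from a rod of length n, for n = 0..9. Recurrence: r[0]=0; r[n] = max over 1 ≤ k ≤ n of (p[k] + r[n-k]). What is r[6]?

   n    0    1    2    3    4    5    6    7    8    9
r[n]    0    5   10   15   20   25   30   35   40   45

30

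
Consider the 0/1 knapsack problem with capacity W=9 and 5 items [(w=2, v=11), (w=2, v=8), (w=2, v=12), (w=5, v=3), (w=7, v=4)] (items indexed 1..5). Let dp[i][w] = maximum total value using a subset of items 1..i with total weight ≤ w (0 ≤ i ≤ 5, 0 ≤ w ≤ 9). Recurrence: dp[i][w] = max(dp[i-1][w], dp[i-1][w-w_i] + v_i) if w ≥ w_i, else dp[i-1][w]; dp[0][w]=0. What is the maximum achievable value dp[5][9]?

31

i\w   0   1   2   3   4   5   6   7   8   9
  0   0   0   0   0   0   0   0   0   0   0
  1   0   0  11  11  11  11  11  11  11  11
  2   0   0  11  11  19  19  19  19  19  19
  3   0   0  12  12  23  23  31  31  31  31
  4   0   0  12  12  23  23  31  31  31  31
  5   0   0  12  12  23  23  31  31  31  31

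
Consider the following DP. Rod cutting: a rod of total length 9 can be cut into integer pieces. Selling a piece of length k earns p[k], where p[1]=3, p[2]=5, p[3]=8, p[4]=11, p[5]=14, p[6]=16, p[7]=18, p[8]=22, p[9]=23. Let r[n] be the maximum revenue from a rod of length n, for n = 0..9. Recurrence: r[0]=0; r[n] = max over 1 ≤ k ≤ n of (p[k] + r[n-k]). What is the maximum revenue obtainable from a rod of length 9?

   n    0    1    2    3    4    5    6    7    8    9
r[n]    0    3    6    9   12   15   18   21   24   27

27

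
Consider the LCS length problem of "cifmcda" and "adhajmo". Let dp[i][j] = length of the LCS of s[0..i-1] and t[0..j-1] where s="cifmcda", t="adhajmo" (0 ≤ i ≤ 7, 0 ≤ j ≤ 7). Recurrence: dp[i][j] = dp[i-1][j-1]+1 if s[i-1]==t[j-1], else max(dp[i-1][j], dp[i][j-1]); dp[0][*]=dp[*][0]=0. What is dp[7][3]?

1

   ''  a  d  h  a  j  m  o
''  0  0  0  0  0  0  0  0
 c  0  0  0  0  0  0  0  0
 i  0  0  0  0  0  0  0  0
 f  0  0  0  0  0  0  0  0
 m  0  0  0  0  0  0  1  1
 c  0  0  0  0  0  0  1  1
 d  0  0  1  1  1  1  1  1
 a  0  1  1  1  2  2  2  2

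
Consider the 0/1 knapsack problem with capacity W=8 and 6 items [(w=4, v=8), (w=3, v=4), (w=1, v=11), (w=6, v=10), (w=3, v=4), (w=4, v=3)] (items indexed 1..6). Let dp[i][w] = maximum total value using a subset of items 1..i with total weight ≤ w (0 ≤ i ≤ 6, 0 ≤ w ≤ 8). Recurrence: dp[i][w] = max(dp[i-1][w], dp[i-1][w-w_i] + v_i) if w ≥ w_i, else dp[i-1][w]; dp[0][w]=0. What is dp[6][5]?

i\w   0   1   2   3   4   5   6   7   8
  0   0   0   0   0   0   0   0   0   0
  1   0   0   0   0   8   8   8   8   8
  2   0   0   0   4   8   8   8  12  12
  3   0  11  11  11  15  19  19  19  23
  4   0  11  11  11  15  19  19  21  23
  5   0  11  11  11  15  19  19  21  23
  6   0  11  11  11  15  19  19  21  23

19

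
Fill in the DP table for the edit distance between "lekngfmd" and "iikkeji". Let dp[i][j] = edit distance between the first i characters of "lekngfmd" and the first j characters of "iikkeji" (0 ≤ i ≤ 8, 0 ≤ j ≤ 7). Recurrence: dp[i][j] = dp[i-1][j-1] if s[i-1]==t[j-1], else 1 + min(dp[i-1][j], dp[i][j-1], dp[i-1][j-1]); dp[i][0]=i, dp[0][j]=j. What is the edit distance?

   ''  i  i  k  k  e  j  i
''  0  1  2  3  4  5  6  7
 l  1  1  2  3  4  5  6  7
 e  2  2  2  3  4  4  5  6
 k  3  3  3  2  3  4  5  6
 n  4  4  4  3  3  4  5  6
 g  5  5  5  4  4  4  5  6
 f  6  6  6  5  5  5  5  6
 m  7  7  7  6  6  6  6  6
 d  8  8  8  7  7  7  7  7

7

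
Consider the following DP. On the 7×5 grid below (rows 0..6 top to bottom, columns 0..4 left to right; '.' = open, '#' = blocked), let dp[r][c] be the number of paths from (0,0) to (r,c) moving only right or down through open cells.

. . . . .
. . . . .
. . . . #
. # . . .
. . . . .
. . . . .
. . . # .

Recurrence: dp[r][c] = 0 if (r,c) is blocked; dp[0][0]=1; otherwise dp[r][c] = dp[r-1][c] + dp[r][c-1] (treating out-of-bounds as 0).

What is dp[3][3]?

16

r\c   0   1   2   3   4
  0   1   1   1   1   1
  1   1   2   3   4   5
  2   1   3   6  10   0
  3   1   0   6  16  16
  4   1   1   7  23  39
  5   1   2   9  32  71
  6   1   3  12   0  71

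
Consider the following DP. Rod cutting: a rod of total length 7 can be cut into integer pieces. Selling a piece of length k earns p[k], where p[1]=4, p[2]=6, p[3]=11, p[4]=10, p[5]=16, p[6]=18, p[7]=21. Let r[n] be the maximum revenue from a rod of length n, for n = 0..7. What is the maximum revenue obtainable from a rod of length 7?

   n    0    1    2    3    4    5    6    7
r[n]    0    4    8   12   16   20   24   28

28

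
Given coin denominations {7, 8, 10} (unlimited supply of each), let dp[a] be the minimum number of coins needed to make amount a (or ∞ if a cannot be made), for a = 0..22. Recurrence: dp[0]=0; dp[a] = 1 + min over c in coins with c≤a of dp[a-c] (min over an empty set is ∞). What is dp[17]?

2

 a  0  1  2  3  4  5  6  7  8  9 10 11 12 13 14 15 16 17 18 19 20 21 22
dp  0  -  -  -  -  -  -  1  1  -  1  -  -  -  2  2  2  2  2  -  2  3  3
(- denotes ∞ / unreachable)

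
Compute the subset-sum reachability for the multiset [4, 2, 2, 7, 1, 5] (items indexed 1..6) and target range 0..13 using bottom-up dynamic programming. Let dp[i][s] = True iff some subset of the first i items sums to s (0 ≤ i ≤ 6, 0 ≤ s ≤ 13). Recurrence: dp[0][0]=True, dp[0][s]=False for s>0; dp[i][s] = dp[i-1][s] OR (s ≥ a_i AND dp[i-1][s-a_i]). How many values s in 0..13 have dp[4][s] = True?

i\s   0   1   2   3   4   5   6   7   8   9  10  11  12  13
  0   T   F   F   F   F   F   F   F   F   F   F   F   F   F
  1   T   F   F   F   T   F   F   F   F   F   F   F   F   F
  2   T   F   T   F   T   F   T   F   F   F   F   F   F   F
  3   T   F   T   F   T   F   T   F   T   F   F   F   F   F
  4   T   F   T   F   T   F   T   T   T   T   F   T   F   T
  5   T   T   T   T   T   T   T   T   T   T   T   T   T   T
  6   T   T   T   T   T   T   T   T   T   T   T   T   T   T

9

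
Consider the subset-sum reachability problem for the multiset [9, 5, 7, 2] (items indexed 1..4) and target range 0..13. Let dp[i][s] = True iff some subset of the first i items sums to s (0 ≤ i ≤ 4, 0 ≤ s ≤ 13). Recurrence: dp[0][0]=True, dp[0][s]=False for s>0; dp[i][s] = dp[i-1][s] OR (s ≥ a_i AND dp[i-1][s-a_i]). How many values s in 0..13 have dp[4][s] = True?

7

i\s   0   1   2   3   4   5   6   7   8   9  10  11  12  13
  0   T   F   F   F   F   F   F   F   F   F   F   F   F   F
  1   T   F   F   F   F   F   F   F   F   T   F   F   F   F
  2   T   F   F   F   F   T   F   F   F   T   F   F   F   F
  3   T   F   F   F   F   T   F   T   F   T   F   F   T   F
  4   T   F   T   F   F   T   F   T   F   T   F   T   T   F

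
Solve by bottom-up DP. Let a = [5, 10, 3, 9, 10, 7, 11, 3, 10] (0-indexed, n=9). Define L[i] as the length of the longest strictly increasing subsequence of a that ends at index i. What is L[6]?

   i    0    1    2    3    4    5    6    7    8
a[i]    5   10    3    9   10    7   11    3   10
L[i]    1    2    1    2    3    2    4    1    3

4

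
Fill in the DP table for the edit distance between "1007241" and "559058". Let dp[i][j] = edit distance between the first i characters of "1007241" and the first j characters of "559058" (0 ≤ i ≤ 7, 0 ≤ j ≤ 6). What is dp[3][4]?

   ''  5  5  9  0  5  8
''  0  1  2  3  4  5  6
 1  1  1  2  3  4  5  6
 0  2  2  2  3  3  4  5
 0  3  3  3  3  3  4  5
 7  4  4  4  4  4  4  5
 2  5  5  5  5  5  5  5
 4  6  6  6  6  6  6  6
 1  7  7  7  7  7  7  7

3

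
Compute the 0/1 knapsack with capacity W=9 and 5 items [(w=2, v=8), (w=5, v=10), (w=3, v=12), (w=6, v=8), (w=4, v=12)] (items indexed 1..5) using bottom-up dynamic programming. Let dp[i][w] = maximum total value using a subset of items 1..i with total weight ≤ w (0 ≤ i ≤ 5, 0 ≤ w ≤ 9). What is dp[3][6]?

i\w   0   1   2   3   4   5   6   7   8   9
  0   0   0   0   0   0   0   0   0   0   0
  1   0   0   8   8   8   8   8   8   8   8
  2   0   0   8   8   8  10  10  18  18  18
  3   0   0   8  12  12  20  20  20  22  22
  4   0   0   8  12  12  20  20  20  22  22
  5   0   0   8  12  12  20  20  24  24  32

20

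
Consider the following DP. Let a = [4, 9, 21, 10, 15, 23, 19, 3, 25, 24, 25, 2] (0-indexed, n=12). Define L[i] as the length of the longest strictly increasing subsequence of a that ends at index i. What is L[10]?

7

   i    0    1    2    3    4    5    6    7    8    9   10   11
a[i]    4    9   21   10   15   23   19    3   25   24   25    2
L[i]    1    2    3    3    4    5    5    1    6    6    7    1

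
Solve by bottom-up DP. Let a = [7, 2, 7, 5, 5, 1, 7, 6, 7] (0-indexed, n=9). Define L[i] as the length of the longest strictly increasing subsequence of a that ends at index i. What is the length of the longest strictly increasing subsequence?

   i    0    1    2    3    4    5    6    7    8
a[i]    7    2    7    5    5    1    7    6    7
L[i]    1    1    2    2    2    1    3    3    4

4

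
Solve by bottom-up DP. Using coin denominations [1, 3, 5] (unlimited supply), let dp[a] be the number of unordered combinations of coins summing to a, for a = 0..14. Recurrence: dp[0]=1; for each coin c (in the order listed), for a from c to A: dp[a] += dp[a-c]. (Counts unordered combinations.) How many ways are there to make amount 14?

11

after  coin     0     1     2     3     4     5     6     7     8     9    10    11    12    13    14
          1     1     1     1     1     1     1     1     1     1     1     1     1     1     1     1
          3     1     1     1     2     2     2     3     3     3     4     4     4     5     5     5
          5     1     1     1     2     2     3     4     4     5     6     7     8     9    10    11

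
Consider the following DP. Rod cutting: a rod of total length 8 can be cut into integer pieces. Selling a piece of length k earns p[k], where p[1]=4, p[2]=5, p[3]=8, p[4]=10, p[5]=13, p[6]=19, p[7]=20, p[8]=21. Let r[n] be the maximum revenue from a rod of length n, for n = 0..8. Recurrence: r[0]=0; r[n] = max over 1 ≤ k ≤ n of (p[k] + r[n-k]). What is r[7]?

28

   n    0    1    2    3    4    5    6    7    8
r[n]    0    4    8   12   16   20   24   28   32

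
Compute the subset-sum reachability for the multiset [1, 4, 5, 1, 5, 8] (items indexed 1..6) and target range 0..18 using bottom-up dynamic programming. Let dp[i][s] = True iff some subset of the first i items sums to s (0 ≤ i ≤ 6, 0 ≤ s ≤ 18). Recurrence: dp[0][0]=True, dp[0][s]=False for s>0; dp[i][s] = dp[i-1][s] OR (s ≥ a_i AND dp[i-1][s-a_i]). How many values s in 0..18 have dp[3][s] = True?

i\s   0   1   2   3   4   5   6   7   8   9  10  11  12  13  14  15  16  17  18
  0   T   F   F   F   F   F   F   F   F   F   F   F   F   F   F   F   F   F   F
  1   T   T   F   F   F   F   F   F   F   F   F   F   F   F   F   F   F   F   F
  2   T   T   F   F   T   T   F   F   F   F   F   F   F   F   F   F   F   F   F
  3   T   T   F   F   T   T   T   F   F   T   T   F   F   F   F   F   F   F   F
  4   T   T   T   F   T   T   T   T   F   T   T   T   F   F   F   F   F   F   F
  5   T   T   T   F   T   T   T   T   F   T   T   T   T   F   T   T   T   F   F
  6   T   T   T   F   T   T   T   T   T   T   T   T   T   T   T   T   T   T   T

7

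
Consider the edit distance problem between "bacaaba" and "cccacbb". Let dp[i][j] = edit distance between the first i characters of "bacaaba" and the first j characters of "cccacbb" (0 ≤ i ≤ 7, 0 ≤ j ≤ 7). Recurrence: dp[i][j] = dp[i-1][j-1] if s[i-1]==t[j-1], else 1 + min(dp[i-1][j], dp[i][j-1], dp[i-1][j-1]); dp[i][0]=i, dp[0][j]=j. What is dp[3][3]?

   ''  c  c  c  a  c  b  b
''  0  1  2  3  4  5  6  7
 b  1  1  2  3  4  5  5  6
 a  2  2  2  3  3  4  5  6
 c  3  2  2  2  3  3  4  5
 a  4  3  3  3  2  3  4  5
 a  5  4  4  4  3  3  4  5
 b  6  5  5  5  4  4  3  4
 a  7  6  6  6  5  5  4  4

2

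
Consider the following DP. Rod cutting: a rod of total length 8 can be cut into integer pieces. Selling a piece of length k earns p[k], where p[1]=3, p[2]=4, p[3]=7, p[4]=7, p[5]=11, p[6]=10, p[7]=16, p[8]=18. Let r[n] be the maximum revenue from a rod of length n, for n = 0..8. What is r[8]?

   n    0    1    2    3    4    5    6    7    8
r[n]    0    3    6    9   12   15   18   21   24

24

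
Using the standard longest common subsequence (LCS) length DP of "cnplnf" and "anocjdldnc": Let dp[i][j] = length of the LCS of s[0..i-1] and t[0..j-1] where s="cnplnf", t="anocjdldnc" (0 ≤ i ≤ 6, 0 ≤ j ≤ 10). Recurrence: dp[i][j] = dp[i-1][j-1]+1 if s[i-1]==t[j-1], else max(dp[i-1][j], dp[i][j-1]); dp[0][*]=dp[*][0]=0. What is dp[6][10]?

   ''  a  n  o  c  j  d  l  d  n  c
''  0  0  0  0  0  0  0  0  0  0  0
 c  0  0  0  0  1  1  1  1  1  1  1
 n  0  0  1  1  1  1  1  1  1  2  2
 p  0  0  1  1  1  1  1  1  1  2  2
 l  0  0  1  1  1  1  1  2  2  2  2
 n  0  0  1  1  1  1  1  2  2  3  3
 f  0  0  1  1  1  1  1  2  2  3  3

3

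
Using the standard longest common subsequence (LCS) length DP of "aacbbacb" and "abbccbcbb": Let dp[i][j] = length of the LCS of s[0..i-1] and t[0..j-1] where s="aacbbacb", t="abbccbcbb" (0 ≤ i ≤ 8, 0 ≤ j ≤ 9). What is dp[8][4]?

   ''  a  b  b  c  c  b  c  b  b
''  0  0  0  0  0  0  0  0  0  0
 a  0  1  1  1  1  1  1  1  1  1
 a  0  1  1  1  1  1  1  1  1  1
 c  0  1  1  1  2  2  2  2  2  2
 b  0  1  2  2  2  2  3  3  3  3
 b  0  1  2  3  3  3  3  3  4  4
 a  0  1  2  3  3  3  3  3  4  4
 c  0  1  2  3  4  4  4  4  4  4
 b  0  1  2  3  4  4  5  5  5  5

4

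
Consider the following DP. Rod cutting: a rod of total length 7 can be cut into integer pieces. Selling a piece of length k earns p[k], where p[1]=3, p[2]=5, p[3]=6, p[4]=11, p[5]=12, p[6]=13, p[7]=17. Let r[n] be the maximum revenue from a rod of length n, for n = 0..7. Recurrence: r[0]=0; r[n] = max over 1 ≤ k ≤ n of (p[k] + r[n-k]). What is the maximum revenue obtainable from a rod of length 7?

   n    0    1    2    3    4    5    6    7
r[n]    0    3    6    9   12   15   18   21

21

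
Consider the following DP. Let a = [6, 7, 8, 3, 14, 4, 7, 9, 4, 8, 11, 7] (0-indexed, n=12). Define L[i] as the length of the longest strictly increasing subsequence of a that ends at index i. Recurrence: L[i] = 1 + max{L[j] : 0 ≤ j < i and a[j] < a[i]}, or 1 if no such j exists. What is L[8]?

2

   i    0    1    2    3    4    5    6    7    8    9   10   11
a[i]    6    7    8    3   14    4    7    9    4    8   11    7
L[i]    1    2    3    1    4    2    3    4    2    4    5    3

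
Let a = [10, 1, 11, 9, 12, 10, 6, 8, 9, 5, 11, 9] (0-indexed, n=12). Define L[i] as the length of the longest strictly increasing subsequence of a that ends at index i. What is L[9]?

2

   i    0    1    2    3    4    5    6    7    8    9   10   11
a[i]   10    1   11    9   12   10    6    8    9    5   11    9
L[i]    1    1    2    2    3    3    2    3    4    2    5    4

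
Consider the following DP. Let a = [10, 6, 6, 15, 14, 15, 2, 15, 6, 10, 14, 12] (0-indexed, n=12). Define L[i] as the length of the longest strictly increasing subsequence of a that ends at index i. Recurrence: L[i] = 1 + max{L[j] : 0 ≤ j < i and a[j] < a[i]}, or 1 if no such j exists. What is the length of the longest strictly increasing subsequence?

   i    0    1    2    3    4    5    6    7    8    9   10   11
a[i]   10    6    6   15   14   15    2   15    6   10   14   12
L[i]    1    1    1    2    2    3    1    3    2    3    4    4

4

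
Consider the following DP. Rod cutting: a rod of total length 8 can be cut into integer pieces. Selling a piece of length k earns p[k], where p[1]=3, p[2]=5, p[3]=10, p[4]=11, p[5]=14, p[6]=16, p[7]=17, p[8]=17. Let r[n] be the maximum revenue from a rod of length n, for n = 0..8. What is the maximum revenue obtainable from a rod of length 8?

26

   n    0    1    2    3    4    5    6    7    8
r[n]    0    3    6   10   13   16   20   23   26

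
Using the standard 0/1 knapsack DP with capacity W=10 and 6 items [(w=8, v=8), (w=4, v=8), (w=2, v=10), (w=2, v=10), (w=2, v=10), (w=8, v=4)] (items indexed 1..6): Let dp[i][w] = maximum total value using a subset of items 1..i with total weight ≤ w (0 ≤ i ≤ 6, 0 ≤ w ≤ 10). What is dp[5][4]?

20

i\w   0   1   2   3   4   5   6   7   8   9  10
  0   0   0   0   0   0   0   0   0   0   0   0
  1   0   0   0   0   0   0   0   0   8   8   8
  2   0   0   0   0   8   8   8   8   8   8   8
  3   0   0  10  10  10  10  18  18  18  18  18
  4   0   0  10  10  20  20  20  20  28  28  28
  5   0   0  10  10  20  20  30  30  30  30  38
  6   0   0  10  10  20  20  30  30  30  30  38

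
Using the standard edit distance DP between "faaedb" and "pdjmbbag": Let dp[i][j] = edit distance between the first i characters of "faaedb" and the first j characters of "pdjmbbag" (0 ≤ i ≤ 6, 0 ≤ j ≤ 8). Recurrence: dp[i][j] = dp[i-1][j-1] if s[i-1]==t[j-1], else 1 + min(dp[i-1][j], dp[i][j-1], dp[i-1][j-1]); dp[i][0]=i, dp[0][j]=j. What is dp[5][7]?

7

   ''  p  d  j  m  b  b  a  g
''  0  1  2  3  4  5  6  7  8
 f  1  1  2  3  4  5  6  7  8
 a  2  2  2  3  4  5  6  6  7
 a  3  3  3  3  4  5  6  6  7
 e  4  4  4  4  4  5  6  7  7
 d  5  5  4  5  5  5  6  7  8
 b  6  6  5  5  6  5  5  6  7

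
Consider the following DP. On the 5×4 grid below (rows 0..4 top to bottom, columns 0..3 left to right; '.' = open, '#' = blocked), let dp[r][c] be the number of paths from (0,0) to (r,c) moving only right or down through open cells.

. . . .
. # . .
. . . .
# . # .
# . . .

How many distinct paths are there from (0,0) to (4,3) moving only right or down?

5

r\c   0   1   2   3
  0   1   1   1   1
  1   1   0   1   2
  2   1   1   2   4
  3   0   1   0   4
  4   0   1   1   5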